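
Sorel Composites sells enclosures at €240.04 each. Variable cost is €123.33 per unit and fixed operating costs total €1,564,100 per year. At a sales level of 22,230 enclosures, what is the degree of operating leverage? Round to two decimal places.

2.52

At 22,230 units, contribution = 22,230 × €116.71 = €2,594,463.30.
Subtracting fixed costs: EBIT = €2,594,463.30 − €1,564,100 = €1,030,363.30.
Degree of operating leverage = €2,594,463.30 / €1,030,363.30 = 2.5180.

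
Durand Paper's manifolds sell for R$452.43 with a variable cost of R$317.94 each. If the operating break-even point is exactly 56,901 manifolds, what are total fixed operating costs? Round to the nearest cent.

R$7,652,615.49

Contribution margin per unit = R$452.43 − R$317.94 = R$134.49.
Since BE = FC / CM, FC = 56,901 × R$134.49 = R$7,652,615.49.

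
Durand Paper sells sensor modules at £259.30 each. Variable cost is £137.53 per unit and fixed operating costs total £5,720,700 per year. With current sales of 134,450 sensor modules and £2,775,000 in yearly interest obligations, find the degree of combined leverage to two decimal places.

Contribution at this volume is 134,450 × £121.77 = £16,371,976.50.
Operating income = contribution − fixed costs = £16,371,976.50 − £5,720,700 = £10,651,276.50. Interest = £2,775,000.00, so EBIT − I = £7,876,276.50.
Degree of total leverage = total CM / (EBIT − interest) = £16,371,976.50 / £7,876,276.50 = 2.0786.

2.08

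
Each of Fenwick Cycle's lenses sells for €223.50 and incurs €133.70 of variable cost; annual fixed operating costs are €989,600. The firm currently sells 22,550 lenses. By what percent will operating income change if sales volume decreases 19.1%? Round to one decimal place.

-37.4%

Contribution at this volume is 22,550 × €89.80 = €2,024,990.00.
Operating income = contribution − fixed costs = €2,024,990.00 − €989,600 = €1,035,390.00.
So DOL = total CM / EBIT = €2,024,990.00 / €1,035,390.00 = 1.9558.
Operating income changes by 1.9558 × -19.1% = -37.4%.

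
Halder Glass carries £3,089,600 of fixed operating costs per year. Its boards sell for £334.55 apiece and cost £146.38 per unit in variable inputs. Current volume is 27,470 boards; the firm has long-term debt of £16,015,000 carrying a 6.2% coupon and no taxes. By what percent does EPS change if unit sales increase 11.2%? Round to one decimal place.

+53.3%

At 27,470 units, contribution = 27,470 × £188.17 = £5,169,029.90.
EBIT = £5,169,029.90 − £3,089,600 = £2,079,429.90.
After interest of £992,930.00, pre-tax earnings = £1,086,499.90.
Degree of combined leverage = contribution ÷ (EBIT − I) = £5,169,029.90 ÷ £1,086,499.90 = 4.7575.
EPS therefore changes by 4.7575 × (+11.2%) = +53.3%.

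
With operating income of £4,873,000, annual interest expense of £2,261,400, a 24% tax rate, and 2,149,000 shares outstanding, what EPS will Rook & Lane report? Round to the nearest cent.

Pre-tax income = £4,873,000 − £2,261,400.00 = £2,611,600.00.
Net income = £2,611,600.00 × (1 − 0.24) = £1,984,816.00.
Per share: £1,984,816.00 / 2,149,000 shares = £0.92.

£0.92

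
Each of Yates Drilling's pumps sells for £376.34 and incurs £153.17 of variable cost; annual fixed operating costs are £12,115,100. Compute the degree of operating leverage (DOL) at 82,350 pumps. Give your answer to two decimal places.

At 82,350 units, contribution = 82,350 × £223.17 = £18,378,049.50.
Operating income = contribution − fixed costs = £18,378,049.50 − £12,115,100 = £6,262,949.50.
Degree of operating leverage = £18,378,049.50 / £6,262,949.50 = 2.9344.

2.93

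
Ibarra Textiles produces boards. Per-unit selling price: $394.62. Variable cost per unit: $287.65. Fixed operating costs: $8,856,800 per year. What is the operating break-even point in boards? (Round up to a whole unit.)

82,798 boards

Each unit contributes $394.62 − $287.65 = $106.97.
Units to break even: $8,856,800 ÷ $106.97 = 82,797.05, rounded up to 82,798.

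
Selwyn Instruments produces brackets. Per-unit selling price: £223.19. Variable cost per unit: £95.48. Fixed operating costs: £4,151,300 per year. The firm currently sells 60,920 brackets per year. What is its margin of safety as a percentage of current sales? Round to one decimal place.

46.6%

Each unit contributes £223.19 − £95.48 = £127.71. Break-even units = £4,151,300 ÷ £127.71 = 32,505.68; break-even revenue = 32,505.68 × £223.19 = £7,254,942.03.
Current sales = 60,920 × £223.19 = £13,596,734.80.
Margin of safety = (£13,596,734.80 − £7,254,942.03) ÷ £13,596,734.80 = 46.6%.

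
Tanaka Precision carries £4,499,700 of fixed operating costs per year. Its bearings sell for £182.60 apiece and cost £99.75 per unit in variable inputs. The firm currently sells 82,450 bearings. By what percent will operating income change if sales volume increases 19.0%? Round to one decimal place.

Total contribution margin = 82,450 × £82.85 = £6,830,982.50.
Subtracting fixed costs: EBIT = £6,830,982.50 − £4,499,700 = £2,331,282.50.
DOL = contribution ÷ EBIT = £6,830,982.50 ÷ £2,331,282.50 = 2.9301.
Operating income changes by 2.9301 × +19.0% = +55.7%.

+55.7%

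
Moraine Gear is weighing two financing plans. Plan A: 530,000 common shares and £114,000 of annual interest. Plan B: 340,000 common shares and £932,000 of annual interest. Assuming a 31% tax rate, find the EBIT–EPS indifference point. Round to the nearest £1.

At indifference, (EBIT − 114,000)(1 − t)/530,000 = (EBIT − 932,000)(1 − t)/340,000.
Cancelling (1 − t) and cross-multiplying: 340,000·(EBIT − 114,000) = 530,000·(EBIT − 932,000).
EBIT × (530,000 − 340,000) = 932,000 × 530,000 − 114,000 × 340,000 = 455,200,000,000, so EBIT = 455,200,000,000 ÷ 190,000 = 2,395,789.47.

£2,395,789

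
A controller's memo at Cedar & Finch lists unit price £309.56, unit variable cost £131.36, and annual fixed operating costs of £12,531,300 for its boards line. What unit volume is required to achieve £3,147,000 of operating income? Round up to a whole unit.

87,982 boards

Unit CM = price − variable cost = £309.56 − £131.36 = £178.20.
Units = (FC + target) / CM = (£12,531,300 + £3,147,000) / £178.20 = 87,981.48, so 87,982 boards.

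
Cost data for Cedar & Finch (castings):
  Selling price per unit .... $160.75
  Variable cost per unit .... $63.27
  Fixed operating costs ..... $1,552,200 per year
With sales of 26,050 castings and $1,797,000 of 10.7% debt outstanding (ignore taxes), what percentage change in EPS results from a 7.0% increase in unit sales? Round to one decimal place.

Contribution at this volume is 26,050 × $97.48 = $2,539,354.00.
EBIT = $2,539,354.00 − $1,552,200 = $987,154.00.
After interest of $192,279.00, pre-tax earnings = $794,875.00.
Degree of combined leverage = contribution ÷ (EBIT − I) = $2,539,354.00 ÷ $794,875.00 = 3.1947.
%ΔEPS = DCL × %ΔSales = 3.1947 × +7.0% = +22.4%.

+22.4%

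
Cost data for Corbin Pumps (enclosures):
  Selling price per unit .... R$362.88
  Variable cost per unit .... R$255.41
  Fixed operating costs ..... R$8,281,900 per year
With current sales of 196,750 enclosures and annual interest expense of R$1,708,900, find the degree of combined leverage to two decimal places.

1.90

Contribution at this volume is 196,750 × R$107.47 = R$21,144,722.50.
EBIT = R$21,144,722.50 − R$8,281,900 = R$12,862,822.50. Interest = R$1,708,900.00.
DOL = R$21,144,722.50 ÷ R$12,862,822.50 = 1.6439; DFL = R$12,862,822.50 ÷ R$11,153,922.50 = 1.1532.
Combined leverage = 1.6439 × 1.1532 = 1.8957.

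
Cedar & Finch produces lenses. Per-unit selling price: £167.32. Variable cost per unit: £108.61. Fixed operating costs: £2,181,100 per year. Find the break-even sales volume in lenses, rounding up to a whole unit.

37,151 lenses

Each unit contributes £167.32 − £108.61 = £58.71.
Break-even Q = £2,181,100 / £58.71 = 37,150.40 → 37,151 lenses.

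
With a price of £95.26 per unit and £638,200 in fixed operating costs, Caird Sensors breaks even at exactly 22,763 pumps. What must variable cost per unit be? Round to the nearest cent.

£67.22

At break-even, FC = Q × (P − VC), so P − VC = £638,200 ÷ 22,763 = £28.0367.
Variable cost per unit = £95.26 − £28.0367 = £67.22.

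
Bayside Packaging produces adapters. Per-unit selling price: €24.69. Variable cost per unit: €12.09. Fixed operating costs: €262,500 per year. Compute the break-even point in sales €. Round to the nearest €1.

Contribution margin per unit = €24.69 − €12.09 = €12.60, a CM ratio of €12.60 ÷ €24.69 = 0.5103.
Break-even revenue = fixed costs × price ÷ CM = €262,500 × €24.69 ÷ €12.60 = €514,375.

€514,375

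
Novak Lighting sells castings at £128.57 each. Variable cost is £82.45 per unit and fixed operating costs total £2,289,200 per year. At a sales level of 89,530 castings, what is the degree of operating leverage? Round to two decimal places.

2.24

Contribution at this volume is 89,530 × £46.12 = £4,129,123.60.
Subtracting fixed costs: EBIT = £4,129,123.60 − £2,289,200 = £1,839,923.60.
So DOL = total CM / EBIT = £4,129,123.60 / £1,839,923.60 = 2.2442.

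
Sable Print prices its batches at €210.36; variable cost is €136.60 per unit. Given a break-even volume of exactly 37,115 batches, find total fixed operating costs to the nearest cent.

Each unit contributes €210.36 − €136.60 = €73.76.
Fixed costs = break-even units × CM = 37,115 × €73.76 = €2,737,602.40.

€2,737,602.40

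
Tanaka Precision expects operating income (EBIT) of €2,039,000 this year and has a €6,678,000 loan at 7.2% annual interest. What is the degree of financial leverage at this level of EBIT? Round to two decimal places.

Interest = €480,816.00.
DFL = EBIT ÷ (EBIT − I) = €2,039,000 ÷ (€2,039,000 − €480,816.00) = €2,039,000 ÷ €1,558,184.00 = 1.3086.

1.31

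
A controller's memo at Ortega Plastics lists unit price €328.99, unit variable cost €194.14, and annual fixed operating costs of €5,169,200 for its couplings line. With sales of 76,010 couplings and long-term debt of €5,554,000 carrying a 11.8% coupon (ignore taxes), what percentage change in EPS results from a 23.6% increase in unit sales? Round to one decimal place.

Contribution at this volume is 76,010 × €134.85 = €10,249,948.50.
Operating income = contribution − fixed costs = €10,249,948.50 − €5,169,200 = €5,080,748.50.
Interest = €655,372.00, so EBIT − I = €4,425,376.50.
DCL = total CM / (EBIT − I) = €10,249,948.50 / €4,425,376.50 = 2.3162.
%ΔEPS = DCL × %ΔSales = 2.3162 × +23.6% = +54.7%.

+54.7%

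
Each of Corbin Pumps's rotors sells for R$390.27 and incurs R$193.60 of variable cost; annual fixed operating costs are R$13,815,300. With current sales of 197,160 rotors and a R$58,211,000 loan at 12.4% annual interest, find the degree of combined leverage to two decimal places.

2.19

Total contribution margin = 197,160 × R$196.67 = R$38,775,457.20.
Subtracting fixed costs: EBIT = R$38,775,457.20 − R$13,815,300 = R$24,960,157.20. Interest = R$7,218,164.00, so EBIT − I = R$17,741,993.20.
Degree of total leverage = total CM / (EBIT − interest) = R$38,775,457.20 / R$17,741,993.20 = 2.1855.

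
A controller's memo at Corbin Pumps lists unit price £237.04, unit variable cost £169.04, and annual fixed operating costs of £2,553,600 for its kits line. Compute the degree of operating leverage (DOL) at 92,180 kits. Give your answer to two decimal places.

1.69

Contribution at this volume is 92,180 × £68.00 = £6,268,240.00.
Operating income = contribution − fixed costs = £6,268,240.00 − £2,553,600 = £3,714,640.00.
Degree of operating leverage = £6,268,240.00 / £3,714,640.00 = 1.6874.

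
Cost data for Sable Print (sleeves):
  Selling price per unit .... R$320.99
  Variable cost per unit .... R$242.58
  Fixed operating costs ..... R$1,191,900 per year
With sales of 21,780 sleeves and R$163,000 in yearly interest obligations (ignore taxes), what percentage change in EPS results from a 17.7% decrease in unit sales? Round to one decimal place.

-85.7%

At 21,780 units, contribution = 21,780 × R$78.41 = R$1,707,769.80.
EBIT = R$1,707,769.80 − R$1,191,900 = R$515,869.80.
After interest of R$163,000.00, pre-tax earnings = R$352,869.80.
Degree of combined leverage = contribution ÷ (EBIT − I) = R$1,707,769.80 ÷ R$352,869.80 = 4.8397.
EPS therefore changes by 4.8397 × (-17.7%) = -85.7%.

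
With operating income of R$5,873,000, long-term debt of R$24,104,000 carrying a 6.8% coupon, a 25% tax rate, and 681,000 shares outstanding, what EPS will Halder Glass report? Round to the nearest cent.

Pre-tax income = R$5,873,000 − R$1,639,072.00 = R$4,233,928.00.
Net income = R$4,233,928.00 × (1 − 0.25) = R$3,175,446.00.
EPS = R$3,175,446.00 ÷ 681,000 = R$4.66.

R$4.66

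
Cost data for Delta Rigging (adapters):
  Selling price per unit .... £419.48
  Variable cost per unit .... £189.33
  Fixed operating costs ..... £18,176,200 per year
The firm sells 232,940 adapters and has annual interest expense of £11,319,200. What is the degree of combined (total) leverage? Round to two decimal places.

Total contribution margin = 232,940 × £230.15 = £53,611,141.00.
Operating income = contribution − fixed costs = £53,611,141.00 − £18,176,200 = £35,434,941.00. Interest = £11,319,200.00, so EBIT − I = £24,115,741.00.
Degree of total leverage = total CM / (EBIT − interest) = £53,611,141.00 / £24,115,741.00 = 2.2231.

2.22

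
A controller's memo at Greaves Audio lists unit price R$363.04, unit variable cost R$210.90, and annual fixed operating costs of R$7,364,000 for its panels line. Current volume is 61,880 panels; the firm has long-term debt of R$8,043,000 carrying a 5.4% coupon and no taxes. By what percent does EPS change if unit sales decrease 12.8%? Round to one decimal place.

-74.6%

Contribution at this volume is 61,880 × R$152.14 = R$9,414,423.20.
EBIT = R$9,414,423.20 − R$7,364,000 = R$2,050,423.20.
Interest = R$434,322.00, so EBIT − I = R$1,616,101.20.
Degree of combined leverage = contribution ÷ (EBIT − I) = R$9,414,423.20 ÷ R$1,616,101.20 = 5.8254.
%ΔEPS = DCL × %ΔSales = 5.8254 × -12.8% = -74.6%.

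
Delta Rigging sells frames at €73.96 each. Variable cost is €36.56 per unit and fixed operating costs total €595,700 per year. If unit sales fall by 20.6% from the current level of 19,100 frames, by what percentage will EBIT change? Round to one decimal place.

-124.0%

At 19,100 units, contribution = 19,100 × €37.40 = €714,340.00.
Operating income = contribution − fixed costs = €714,340.00 − €595,700 = €118,640.00.
So DOL = total CM / EBIT = €714,340.00 / €118,640.00 = 6.0211.
Operating income changes by 6.0211 × -20.6% = -124.0%.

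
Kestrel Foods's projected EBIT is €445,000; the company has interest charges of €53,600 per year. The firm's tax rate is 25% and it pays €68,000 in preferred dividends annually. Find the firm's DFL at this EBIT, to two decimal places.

Annual interest charges come to €53,600.00.
Pre-tax preferred-dividend burden = €68,000 ÷ (1 − 0.25) = €90,666.67.
DFL = EBIT ÷ [EBIT − I − D_p/(1−t)] = €445,000 ÷ [€445,000 − €53,600.00 − €90,666.67] = €445,000 ÷ €300,733.33 = 1.4797.

1.48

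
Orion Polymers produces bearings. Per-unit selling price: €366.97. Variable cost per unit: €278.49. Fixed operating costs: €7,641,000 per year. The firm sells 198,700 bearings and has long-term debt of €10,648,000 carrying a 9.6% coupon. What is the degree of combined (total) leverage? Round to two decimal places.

1.97

At 198,700 units, contribution = 198,700 × €88.48 = €17,580,976.00.
Subtracting fixed costs: EBIT = €17,580,976.00 − €7,641,000 = €9,939,976.00. Interest = €1,022,208.00, so EBIT − I = €8,917,768.00.
DCL = contribution ÷ (EBIT − I) = €17,580,976.00 ÷ €8,917,768.00 = 1.9715.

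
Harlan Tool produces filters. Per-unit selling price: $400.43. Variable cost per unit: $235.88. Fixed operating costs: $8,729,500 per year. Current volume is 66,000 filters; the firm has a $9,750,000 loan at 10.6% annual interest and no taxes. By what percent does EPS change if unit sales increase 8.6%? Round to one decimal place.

+85.1%

Contribution at this volume is 66,000 × $164.55 = $10,860,300.00.
Operating income = contribution − fixed costs = $10,860,300.00 − $8,729,500 = $2,130,800.00.
After interest of $1,033,500.00, pre-tax earnings = $1,097,300.00.
DCL = total CM / (EBIT − I) = $10,860,300.00 / $1,097,300.00 = 9.8973.
EPS therefore changes by 9.8973 × (+8.6%) = +85.1%.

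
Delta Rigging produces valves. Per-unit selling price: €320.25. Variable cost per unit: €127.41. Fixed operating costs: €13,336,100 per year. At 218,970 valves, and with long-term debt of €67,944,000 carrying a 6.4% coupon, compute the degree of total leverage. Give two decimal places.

1.72

Total contribution margin = 218,970 × €192.84 = €42,226,174.80.
Subtracting fixed costs: EBIT = €42,226,174.80 − €13,336,100 = €28,890,074.80. Interest = €4,348,416.00, so EBIT − I = €24,541,658.80.
DCL = contribution ÷ (EBIT − I) = €42,226,174.80 ÷ €24,541,658.80 = 1.7206.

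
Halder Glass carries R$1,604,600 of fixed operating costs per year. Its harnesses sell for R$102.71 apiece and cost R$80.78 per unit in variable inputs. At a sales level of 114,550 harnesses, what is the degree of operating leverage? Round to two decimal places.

Total contribution margin = 114,550 × R$21.93 = R$2,512,081.50.
Operating income = contribution − fixed costs = R$2,512,081.50 − R$1,604,600 = R$907,481.50.
Degree of operating leverage = R$2,512,081.50 / R$907,481.50 = 2.7682.

2.77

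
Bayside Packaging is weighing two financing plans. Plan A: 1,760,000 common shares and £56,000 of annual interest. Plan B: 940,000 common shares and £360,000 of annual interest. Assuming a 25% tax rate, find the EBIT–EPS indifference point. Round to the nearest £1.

At indifference, (EBIT − 56,000)(1 − t)/1,760,000 = (EBIT − 360,000)(1 − t)/940,000.
Cancelling (1 − t) and cross-multiplying: 940,000·(EBIT − 56,000) = 1,760,000·(EBIT − 360,000).
EBIT × (1,760,000 − 940,000) = 360,000 × 1,760,000 − 56,000 × 940,000 = 580,960,000,000, so EBIT = 580,960,000,000 ÷ 820,000 = 708,487.80.

£708,488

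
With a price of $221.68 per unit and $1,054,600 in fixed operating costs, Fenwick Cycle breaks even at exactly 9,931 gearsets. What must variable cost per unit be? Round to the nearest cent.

At break-even, FC = Q × (P − VC), so P − VC = $1,054,600 ÷ 9,931 = $106.1927.
Variable cost per unit = $221.68 − $106.1927 = $115.49.

$115.49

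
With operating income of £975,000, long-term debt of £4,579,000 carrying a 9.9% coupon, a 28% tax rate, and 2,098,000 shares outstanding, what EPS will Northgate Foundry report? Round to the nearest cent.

Interest = £453,321.00, so EBT = £975,000 − £453,321.00 = £521,679.00.
After tax at 28%: net income = £521,679.00 × 0.72 = £375,608.88.
EPS = £375,608.88 ÷ 2,098,000 = £0.18.

£0.18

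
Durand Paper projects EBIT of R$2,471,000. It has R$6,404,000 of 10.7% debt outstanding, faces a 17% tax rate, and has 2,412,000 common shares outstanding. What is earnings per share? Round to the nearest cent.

Interest = R$685,228.00, so EBT = R$2,471,000 − R$685,228.00 = R$1,785,772.00.
Net income = R$1,785,772.00 × (1 − 0.17) = R$1,482,190.76.
EPS = R$1,482,190.76 ÷ 2,412,000 = R$0.61.

R$0.61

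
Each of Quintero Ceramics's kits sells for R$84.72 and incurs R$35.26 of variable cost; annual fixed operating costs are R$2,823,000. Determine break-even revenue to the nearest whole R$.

R$4,835,515

CM per unit = R$84.72 − R$35.26 = R$49.46; CM ratio = R$49.46 / R$84.72 = 0.5838.
Break-even revenue = fixed costs × price ÷ CM = R$2,823,000 × R$84.72 ÷ R$49.46 = R$4,835,515.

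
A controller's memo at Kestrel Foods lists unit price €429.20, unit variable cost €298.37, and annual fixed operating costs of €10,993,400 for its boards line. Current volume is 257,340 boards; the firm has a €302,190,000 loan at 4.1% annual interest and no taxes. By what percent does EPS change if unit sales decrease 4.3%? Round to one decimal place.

-14.1%

At 257,340 units, contribution = 257,340 × €130.83 = €33,667,792.20.
Subtracting fixed costs: EBIT = €33,667,792.20 − €10,993,400 = €22,674,392.20.
After interest of €12,389,790.00, pre-tax earnings = €10,284,602.20.
Degree of combined leverage = contribution ÷ (EBIT − I) = €33,667,792.20 ÷ €10,284,602.20 = 3.2736.
EPS therefore changes by 3.2736 × (-4.3%) = -14.1%.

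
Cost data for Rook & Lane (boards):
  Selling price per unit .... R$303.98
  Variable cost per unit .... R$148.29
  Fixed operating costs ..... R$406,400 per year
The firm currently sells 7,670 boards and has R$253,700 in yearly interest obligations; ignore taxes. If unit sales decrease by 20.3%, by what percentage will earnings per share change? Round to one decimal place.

-45.4%

At 7,670 units, contribution = 7,670 × R$155.69 = R$1,194,142.30.
EBIT = R$1,194,142.30 − R$406,400 = R$787,742.30.
After interest of R$253,700.00, pre-tax earnings = R$534,042.30.
Degree of combined leverage = contribution ÷ (EBIT − I) = R$1,194,142.30 ÷ R$534,042.30 = 2.2360.
EPS therefore changes by 2.2360 × (-20.3%) = -45.4%.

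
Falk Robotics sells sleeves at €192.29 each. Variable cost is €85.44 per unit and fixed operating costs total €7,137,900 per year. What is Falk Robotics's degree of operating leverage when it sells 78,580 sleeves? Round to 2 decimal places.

6.67

Contribution at this volume is 78,580 × €106.85 = €8,396,273.00.
EBIT = €8,396,273.00 − €7,137,900 = €1,258,373.00.
DOL = contribution ÷ EBIT = €8,396,273.00 ÷ €1,258,373.00 = 6.6723.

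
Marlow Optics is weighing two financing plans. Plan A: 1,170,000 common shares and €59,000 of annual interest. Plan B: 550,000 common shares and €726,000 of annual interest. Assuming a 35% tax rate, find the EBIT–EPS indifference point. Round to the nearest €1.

€1,317,694

Set EPS_A = EPS_B: (EBIT − €59,000)(1 − 0.35) ÷ 1,170,000 = (EBIT − €726,000)(1 − 0.35) ÷ 550,000.
The (1 − t) factor cancels: (EBIT − 59,000) × 550,000 = (EBIT − 726,000) × 1,170,000.
EBIT × (1,170,000 − 550,000) = 726,000 × 1,170,000 − 59,000 × 550,000 = 816,970,000,000, so EBIT = 816,970,000,000 ÷ 620,000 = 1,317,693.55.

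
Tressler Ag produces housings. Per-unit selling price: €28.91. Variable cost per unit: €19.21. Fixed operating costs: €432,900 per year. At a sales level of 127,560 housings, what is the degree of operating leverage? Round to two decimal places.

Contribution at this volume is 127,560 × €9.70 = €1,237,332.00.
EBIT = €1,237,332.00 − €432,900 = €804,432.00.
Degree of operating leverage = €1,237,332.00 / €804,432.00 = 1.5381.

1.54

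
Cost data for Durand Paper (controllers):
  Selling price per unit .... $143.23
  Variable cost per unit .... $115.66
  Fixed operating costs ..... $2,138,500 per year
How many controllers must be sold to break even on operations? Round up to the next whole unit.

Each unit contributes $143.23 − $115.66 = $27.57.
Break-even Q = $2,138,500 / $27.57 = 77,566.20 → 77,567 controllers.

77,567 controllers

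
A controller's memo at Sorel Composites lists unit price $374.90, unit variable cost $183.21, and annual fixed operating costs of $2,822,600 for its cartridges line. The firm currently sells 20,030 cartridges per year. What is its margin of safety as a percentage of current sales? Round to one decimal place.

Unit CM = price − variable cost = $374.90 − $183.21 = $191.69. Break-even units = $2,822,600 ÷ $191.69 = 14,724.82; break-even revenue = 14,724.82 × $374.90 = $5,520,333.56.
Current sales = 20,030 × $374.90 = $7,509,247.00.
Margin of safety = ($7,509,247.00 − $5,520,333.56) ÷ $7,509,247.00 = 26.5%.

26.5%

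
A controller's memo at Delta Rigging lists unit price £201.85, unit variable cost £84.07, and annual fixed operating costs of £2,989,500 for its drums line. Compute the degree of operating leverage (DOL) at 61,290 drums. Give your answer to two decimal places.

1.71

Total contribution margin = 61,290 × £117.78 = £7,218,736.20.
Subtracting fixed costs: EBIT = £7,218,736.20 − £2,989,500 = £4,229,236.20.
So DOL = total CM / EBIT = £7,218,736.20 / £4,229,236.20 = 1.7069.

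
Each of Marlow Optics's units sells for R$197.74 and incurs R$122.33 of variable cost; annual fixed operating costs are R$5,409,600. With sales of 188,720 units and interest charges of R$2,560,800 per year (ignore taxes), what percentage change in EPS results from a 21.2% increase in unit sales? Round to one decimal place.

+48.2%

Total contribution margin = 188,720 × R$75.41 = R$14,231,375.20.
Operating income = contribution − fixed costs = R$14,231,375.20 − R$5,409,600 = R$8,821,775.20.
Interest = R$2,560,800.00, so EBIT − I = R$6,260,975.20.
Degree of combined leverage = contribution ÷ (EBIT − I) = R$14,231,375.20 ÷ R$6,260,975.20 = 2.2730.
EPS therefore changes by 2.2730 × (+21.2%) = +48.2%.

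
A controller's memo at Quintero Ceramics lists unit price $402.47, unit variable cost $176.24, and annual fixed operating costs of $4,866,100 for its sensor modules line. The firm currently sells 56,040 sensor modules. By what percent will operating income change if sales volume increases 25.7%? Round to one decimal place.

Total contribution margin = 56,040 × $226.23 = $12,677,929.20.
EBIT = $12,677,929.20 − $4,866,100 = $7,811,829.20.
DOL = contribution ÷ EBIT = $12,677,929.20 ÷ $7,811,829.20 = 1.6229.
Operating income changes by 1.6229 × +25.7% = +41.7%.

+41.7%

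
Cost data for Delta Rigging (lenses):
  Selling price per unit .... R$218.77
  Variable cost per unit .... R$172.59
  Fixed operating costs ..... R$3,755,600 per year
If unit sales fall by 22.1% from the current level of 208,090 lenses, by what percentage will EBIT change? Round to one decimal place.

Total contribution margin = 208,090 × R$46.18 = R$9,609,596.20.
Subtracting fixed costs: EBIT = R$9,609,596.20 − R$3,755,600 = R$5,853,996.20.
So DOL = total CM / EBIT = R$9,609,596.20 / R$5,853,996.20 = 1.6415.
Operating income changes by 1.6415 × -22.1% = -36.3%.

-36.3%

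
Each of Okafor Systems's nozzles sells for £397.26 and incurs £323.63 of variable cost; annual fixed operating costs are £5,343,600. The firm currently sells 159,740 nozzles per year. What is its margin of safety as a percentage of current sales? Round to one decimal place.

Contribution margin per unit = £397.26 − £323.63 = £73.63. Break-even units = £5,343,600 ÷ £73.63 = 72,573.68; break-even revenue = 72,573.68 × £397.26 = £28,830,619.80.
Current sales = 159,740 × £397.26 = £63,458,312.40.
Margin of safety = (£63,458,312.40 − £28,830,619.80) ÷ £63,458,312.40 = 54.6%.

54.6%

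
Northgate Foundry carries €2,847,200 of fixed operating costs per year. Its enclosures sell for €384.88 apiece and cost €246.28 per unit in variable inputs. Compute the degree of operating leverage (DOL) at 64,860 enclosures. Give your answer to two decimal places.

At 64,860 units, contribution = 64,860 × €138.60 = €8,989,596.00.
Subtracting fixed costs: EBIT = €8,989,596.00 − €2,847,200 = €6,142,396.00.
So DOL = total CM / EBIT = €8,989,596.00 / €6,142,396.00 = 1.4635.

1.46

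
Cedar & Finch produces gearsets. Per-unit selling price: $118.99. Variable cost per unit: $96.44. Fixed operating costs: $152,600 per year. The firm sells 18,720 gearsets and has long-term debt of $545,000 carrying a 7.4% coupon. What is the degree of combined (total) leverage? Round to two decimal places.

Contribution at this volume is 18,720 × $22.55 = $422,136.00.
Operating income = contribution − fixed costs = $422,136.00 − $152,600 = $269,536.00. Interest = $40,330.00, so EBIT − I = $229,206.00.
DCL = contribution ÷ (EBIT − I) = $422,136.00 ÷ $229,206.00 = 1.8417.

1.84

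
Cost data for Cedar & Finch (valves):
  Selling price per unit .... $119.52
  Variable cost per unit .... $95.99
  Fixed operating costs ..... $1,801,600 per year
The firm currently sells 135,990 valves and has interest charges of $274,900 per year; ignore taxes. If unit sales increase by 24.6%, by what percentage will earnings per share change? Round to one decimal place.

+70.1%

Total contribution margin = 135,990 × $23.53 = $3,199,844.70.
EBIT = $3,199,844.70 − $1,801,600 = $1,398,244.70.
Interest = $274,900.00, so EBIT − I = $1,123,344.70.
DCL = total CM / (EBIT − I) = $3,199,844.70 / $1,123,344.70 = 2.8485.
%ΔEPS = DCL × %ΔSales = 2.8485 × +24.6% = +70.1%.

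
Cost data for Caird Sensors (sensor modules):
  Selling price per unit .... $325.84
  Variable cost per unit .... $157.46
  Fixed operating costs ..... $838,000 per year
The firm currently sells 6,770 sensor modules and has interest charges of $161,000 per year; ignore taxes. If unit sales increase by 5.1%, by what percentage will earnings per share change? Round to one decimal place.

Contribution at this volume is 6,770 × $168.38 = $1,139,932.60.
EBIT = $1,139,932.60 − $838,000 = $301,932.60.
Interest = $161,000.00, so EBIT − I = $140,932.60.
DCL = total CM / (EBIT − I) = $1,139,932.60 / $140,932.60 = 8.0885.
EPS therefore changes by 8.0885 × (+5.1%) = +41.3%.

+41.3%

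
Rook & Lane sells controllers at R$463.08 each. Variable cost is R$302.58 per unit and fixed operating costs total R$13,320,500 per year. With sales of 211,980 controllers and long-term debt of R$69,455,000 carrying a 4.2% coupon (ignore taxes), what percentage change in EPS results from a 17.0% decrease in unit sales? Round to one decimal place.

Contribution at this volume is 211,980 × R$160.50 = R$34,022,790.00.
EBIT = R$34,022,790.00 − R$13,320,500 = R$20,702,290.00.
Interest = R$2,917,110.00, so EBIT − I = R$17,785,180.00.
Degree of combined leverage = contribution ÷ (EBIT − I) = R$34,022,790.00 ÷ R$17,785,180.00 = 1.9130.
%ΔEPS = DCL × %ΔSales = 1.9130 × -17.0% = -32.5%.

-32.5%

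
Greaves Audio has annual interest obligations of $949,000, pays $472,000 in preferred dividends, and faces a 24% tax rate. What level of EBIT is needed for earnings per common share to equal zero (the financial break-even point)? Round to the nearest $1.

$1,570,053

Preferred dividends are paid after tax, so their pre-tax equivalent is $472,000 ÷ (1 − 0.24) = $621,052.63.
EPS = 0 when EBIT covers interest plus the pre-tax preferred burden: $949,000 + $621,052.63 = $1,570,052.63.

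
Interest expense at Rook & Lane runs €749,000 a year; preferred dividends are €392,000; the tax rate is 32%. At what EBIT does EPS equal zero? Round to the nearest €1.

Preferred dividends are paid after tax, so their pre-tax equivalent is €392,000 ÷ (1 − 0.32) = €576,470.59.
Financial break-even EBIT = interest + D_p ÷ (1 − t) = €749,000 + €576,470.59 = €1,325,470.59.

€1,325,471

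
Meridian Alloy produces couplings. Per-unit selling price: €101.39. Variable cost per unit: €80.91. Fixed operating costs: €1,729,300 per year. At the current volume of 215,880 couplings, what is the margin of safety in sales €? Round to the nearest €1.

€13,326,856

Contribution margin per unit = €101.39 − €80.91 = €20.48. Break-even units = €1,729,300 ÷ €20.48 = 84,438.48; break-even revenue = 84,438.48 × €101.39 = €8,561,217.14.
Current sales = 215,880 × €101.39 = €21,888,073.20.
Margin of safety = €21,888,073.20 − €8,561,217.14 = €13,326,856.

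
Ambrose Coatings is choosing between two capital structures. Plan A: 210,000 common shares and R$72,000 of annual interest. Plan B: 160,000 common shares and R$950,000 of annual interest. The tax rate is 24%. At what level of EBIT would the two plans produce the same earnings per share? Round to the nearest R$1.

R$3,759,600

Set EPS_A = EPS_B: (EBIT − R$72,000)(1 − 0.24) ÷ 210,000 = (EBIT − R$950,000)(1 − 0.24) ÷ 160,000.
The (1 − t) factor cancels: (EBIT − 72,000) × 160,000 = (EBIT − 950,000) × 210,000.
EBIT × (210,000 − 160,000) = 950,000 × 210,000 − 72,000 × 160,000 = 187,980,000,000, so EBIT = 187,980,000,000 ÷ 50,000 = 3,759,600.00.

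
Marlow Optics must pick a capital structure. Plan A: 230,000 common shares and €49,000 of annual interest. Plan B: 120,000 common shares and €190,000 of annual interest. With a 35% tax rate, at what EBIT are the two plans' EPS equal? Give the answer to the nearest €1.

At indifference, (EBIT − 49,000)(1 − t)/230,000 = (EBIT − 190,000)(1 − t)/120,000.
Cancelling (1 − t) and cross-multiplying: 120,000·(EBIT − 49,000) = 230,000·(EBIT − 190,000).
EBIT × (230,000 − 120,000) = 190,000 × 230,000 − 49,000 × 120,000 = 37,820,000,000, so EBIT = 37,820,000,000 ÷ 110,000 = 343,818.18.

€343,818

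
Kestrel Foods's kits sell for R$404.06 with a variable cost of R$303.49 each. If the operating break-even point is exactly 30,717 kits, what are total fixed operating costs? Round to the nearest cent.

R$3,089,208.69

Unit CM = price − variable cost = R$404.06 − R$303.49 = R$100.57.
Fixed costs = break-even units × CM = 30,717 × R$100.57 = R$3,089,208.69.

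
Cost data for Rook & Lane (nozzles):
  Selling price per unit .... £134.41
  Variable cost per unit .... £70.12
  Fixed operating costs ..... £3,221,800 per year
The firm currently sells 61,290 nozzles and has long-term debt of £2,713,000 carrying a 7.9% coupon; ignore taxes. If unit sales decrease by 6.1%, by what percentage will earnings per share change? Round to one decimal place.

At 61,290 units, contribution = 61,290 × £64.29 = £3,940,334.10.
EBIT = £3,940,334.10 − £3,221,800 = £718,534.10.
Interest = £214,327.00, so EBIT − I = £504,207.10.
DCL = total CM / (EBIT − I) = £3,940,334.10 / £504,207.10 = 7.8149.
%ΔEPS = DCL × %ΔSales = 7.8149 × -6.1% = -47.7%.

-47.7%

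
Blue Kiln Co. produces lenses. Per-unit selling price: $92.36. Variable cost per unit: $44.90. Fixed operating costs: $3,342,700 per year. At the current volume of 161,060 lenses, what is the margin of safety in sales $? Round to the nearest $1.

$8,370,407

Unit CM = price − variable cost = $92.36 − $44.90 = $47.46. Break-even units = $3,342,700 ÷ $47.46 = 70,431.94; break-even revenue = 70,431.94 × $92.36 = $6,505,094.23.
Current sales = 161,060 × $92.36 = $14,875,501.60.
Margin of safety = $14,875,501.60 − $6,505,094.23 = $8,370,407.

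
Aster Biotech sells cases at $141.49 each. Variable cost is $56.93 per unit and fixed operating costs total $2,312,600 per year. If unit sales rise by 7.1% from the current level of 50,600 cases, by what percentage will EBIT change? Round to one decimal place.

+15.5%

At 50,600 units, contribution = 50,600 × $84.56 = $4,278,736.00.
Operating income = contribution − fixed costs = $4,278,736.00 − $2,312,600 = $1,966,136.00.
So DOL = total CM / EBIT = $4,278,736.00 / $1,966,136.00 = 2.1762.
So EBIT moves 2.1762 × (+7.1%) = +15.5%.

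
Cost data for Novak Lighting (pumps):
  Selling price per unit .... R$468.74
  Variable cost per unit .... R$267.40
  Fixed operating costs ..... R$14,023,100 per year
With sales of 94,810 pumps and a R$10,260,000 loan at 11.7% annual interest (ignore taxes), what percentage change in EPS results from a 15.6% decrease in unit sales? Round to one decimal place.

-77.0%

Contribution at this volume is 94,810 × R$201.34 = R$19,089,045.40.
EBIT = R$19,089,045.40 − R$14,023,100 = R$5,065,945.40.
After interest of R$1,200,420.00, pre-tax earnings = R$3,865,525.40.
Degree of combined leverage = contribution ÷ (EBIT − I) = R$19,089,045.40 ÷ R$3,865,525.40 = 4.9383.
EPS therefore changes by 4.9383 × (-15.6%) = -77.0%.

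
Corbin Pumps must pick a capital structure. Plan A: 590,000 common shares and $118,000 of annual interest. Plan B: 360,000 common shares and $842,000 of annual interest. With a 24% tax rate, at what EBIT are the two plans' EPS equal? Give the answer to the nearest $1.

$1,975,217

At indifference, (EBIT − 118,000)(1 − t)/590,000 = (EBIT − 842,000)(1 − t)/360,000.
The (1 − t) factor cancels: (EBIT − 118,000) × 360,000 = (EBIT − 842,000) × 590,000.
EBIT × (590,000 − 360,000) = 842,000 × 590,000 − 118,000 × 360,000 = 454,300,000,000, so EBIT = 454,300,000,000 ÷ 230,000 = 1,975,217.39.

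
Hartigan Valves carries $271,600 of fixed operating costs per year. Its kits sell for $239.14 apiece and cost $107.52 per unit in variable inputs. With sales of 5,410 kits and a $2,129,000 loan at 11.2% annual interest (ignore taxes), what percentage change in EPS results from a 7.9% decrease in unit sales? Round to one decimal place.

Total contribution margin = 5,410 × $131.62 = $712,064.20.
Subtracting fixed costs: EBIT = $712,064.20 − $271,600 = $440,464.20.
Interest = $238,448.00, so EBIT − I = $202,016.20.
DCL = total CM / (EBIT − I) = $712,064.20 / $202,016.20 = 3.5248.
%ΔEPS = DCL × %ΔSales = 3.5248 × -7.9% = -27.8%.

-27.8%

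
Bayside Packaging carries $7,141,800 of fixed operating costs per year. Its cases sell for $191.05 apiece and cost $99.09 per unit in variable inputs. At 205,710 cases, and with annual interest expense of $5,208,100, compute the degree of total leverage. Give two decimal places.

2.88

At 205,710 units, contribution = 205,710 × $91.96 = $18,917,091.60.
EBIT = $18,917,091.60 − $7,141,800 = $11,775,291.60. Interest = $5,208,100.00.
DOL = $18,917,091.60 ÷ $11,775,291.60 = 1.6065; DFL = $11,775,291.60 ÷ $6,567,191.60 = 1.7930.
DCL = DOL × DFL = 1.6065 × 1.7930 = 2.8805.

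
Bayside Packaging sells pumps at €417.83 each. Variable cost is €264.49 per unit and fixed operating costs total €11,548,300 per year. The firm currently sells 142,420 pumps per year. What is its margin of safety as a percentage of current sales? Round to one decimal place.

Contribution margin per unit = €417.83 − €264.49 = €153.34. Break-even units = €11,548,300 ÷ €153.34 = 75,311.73; break-even revenue = 75,311.73 × €417.83 = €31,467,498.30.
Current sales = 142,420 × €417.83 = €59,507,348.60.
Margin of safety = (€59,507,348.60 − €31,467,498.30) ÷ €59,507,348.60 = 47.1%.

47.1%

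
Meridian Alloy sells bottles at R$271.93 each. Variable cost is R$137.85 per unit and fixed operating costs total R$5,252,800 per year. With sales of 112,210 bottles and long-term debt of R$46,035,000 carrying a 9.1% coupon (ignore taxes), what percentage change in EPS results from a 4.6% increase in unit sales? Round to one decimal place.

+12.4%

Total contribution margin = 112,210 × R$134.08 = R$15,045,116.80.
Operating income = contribution − fixed costs = R$15,045,116.80 − R$5,252,800 = R$9,792,316.80.
Interest = R$4,189,185.00, so EBIT − I = R$5,603,131.80.
DCL = total CM / (EBIT − I) = R$15,045,116.80 / R$5,603,131.80 = 2.6851.
EPS therefore changes by 2.6851 × (+4.6%) = +12.4%.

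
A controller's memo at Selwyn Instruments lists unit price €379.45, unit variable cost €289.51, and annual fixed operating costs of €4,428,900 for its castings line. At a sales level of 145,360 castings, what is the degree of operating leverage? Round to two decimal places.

At 145,360 units, contribution = 145,360 × €89.94 = €13,073,678.40.
Subtracting fixed costs: EBIT = €13,073,678.40 − €4,428,900 = €8,644,778.40.
Degree of operating leverage = €13,073,678.40 / €8,644,778.40 = 1.5123.

1.51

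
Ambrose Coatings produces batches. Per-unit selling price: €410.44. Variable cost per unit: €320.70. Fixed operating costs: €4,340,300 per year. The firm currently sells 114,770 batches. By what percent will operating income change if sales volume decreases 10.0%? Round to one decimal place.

At 114,770 units, contribution = 114,770 × €89.74 = €10,299,459.80.
Operating income = contribution − fixed costs = €10,299,459.80 − €4,340,300 = €5,959,159.80.
So DOL = total CM / EBIT = €10,299,459.80 / €5,959,159.80 = 1.7283.
%ΔEBIT = DOL × %ΔSales = 1.7283 × -10.0% = -17.3%.

-17.3%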